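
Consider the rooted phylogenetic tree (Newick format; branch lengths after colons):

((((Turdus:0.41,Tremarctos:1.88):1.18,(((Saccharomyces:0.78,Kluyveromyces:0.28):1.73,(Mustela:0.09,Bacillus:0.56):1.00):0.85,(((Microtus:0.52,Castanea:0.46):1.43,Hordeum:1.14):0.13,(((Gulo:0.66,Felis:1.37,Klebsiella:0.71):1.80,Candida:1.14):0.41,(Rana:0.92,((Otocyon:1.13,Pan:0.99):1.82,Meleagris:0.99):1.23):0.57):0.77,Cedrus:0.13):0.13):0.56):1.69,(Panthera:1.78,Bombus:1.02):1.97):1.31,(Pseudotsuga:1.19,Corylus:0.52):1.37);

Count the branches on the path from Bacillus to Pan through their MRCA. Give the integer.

The MRCA of Bacillus and Pan is the node subtending (((Saccharomyces,Kluyveromyces),(Mustela,Bacillus)),(((Microtus,Castanea),Hordeum),(((Gulo,Felis,Klebsiella),Candida),(Rana,((Otocyon,Pan),Meleagris))),Cedrus)).
From Bacillus up to that node: 3 branches. From Pan up to the same node: 6 branches. Total: 3 + 6 = 9.

9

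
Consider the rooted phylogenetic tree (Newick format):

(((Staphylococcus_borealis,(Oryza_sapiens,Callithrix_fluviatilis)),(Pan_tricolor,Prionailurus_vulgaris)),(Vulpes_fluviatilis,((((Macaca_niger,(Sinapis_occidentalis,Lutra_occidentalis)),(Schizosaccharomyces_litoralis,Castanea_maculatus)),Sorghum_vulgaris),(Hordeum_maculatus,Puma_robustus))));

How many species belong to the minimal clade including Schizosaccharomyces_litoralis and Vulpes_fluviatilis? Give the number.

9

The MRCA of Schizosaccharomyces_litoralis and Vulpes_fluviatilis is the node subtending (Vulpes_fluviatilis,((((Macaca_niger,(Sinapis_occidentalis,Lutra_occidentalis)),(Schizosaccharomyces_litoralis,Castanea_maculatus)),Sorghum_vulgaris),(Hordeum_maculatus,Puma_robustus))).
That clade contains 9 terminal taxa: Castanea_maculatus, Hordeum_maculatus, Lutra_occidentalis, Macaca_niger, Puma_robustus, Schizosaccharomyces_litoralis, Sinapis_occidentalis, Sorghum_vulgaris, Vulpes_fluviatilis.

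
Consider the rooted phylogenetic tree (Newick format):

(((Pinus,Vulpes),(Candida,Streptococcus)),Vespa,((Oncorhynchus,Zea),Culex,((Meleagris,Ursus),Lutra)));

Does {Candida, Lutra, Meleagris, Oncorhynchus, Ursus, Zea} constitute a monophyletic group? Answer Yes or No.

The MRCA of the listed taxa is the root, so the smallest clade containing them is the whole tree.
That clade also contains Culex, Pinus, Streptococcus, Vespa, Vulpes, which are not in the proposed group, so the group is not monophyletic.

No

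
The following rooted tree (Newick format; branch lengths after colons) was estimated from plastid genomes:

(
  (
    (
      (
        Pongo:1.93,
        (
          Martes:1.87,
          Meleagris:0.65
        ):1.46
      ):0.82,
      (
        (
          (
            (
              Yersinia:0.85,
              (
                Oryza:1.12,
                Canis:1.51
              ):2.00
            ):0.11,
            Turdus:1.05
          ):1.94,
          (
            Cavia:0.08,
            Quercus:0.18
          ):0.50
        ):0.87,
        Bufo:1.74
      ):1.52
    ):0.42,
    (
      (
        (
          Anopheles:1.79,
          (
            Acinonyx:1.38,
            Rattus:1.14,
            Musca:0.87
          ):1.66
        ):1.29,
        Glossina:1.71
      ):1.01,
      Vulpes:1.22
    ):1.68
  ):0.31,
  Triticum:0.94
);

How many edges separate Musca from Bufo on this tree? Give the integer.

8

The MRCA of Musca and Bufo is the node subtending (((Pongo,(Martes,Meleagris)),((((Yersinia,(Oryza,Canis)),Turdus),(Cavia,Quercus)),Bufo)),(((Anopheles,(Acinonyx,Rattus,Musca)),Glossina),Vulpes)).
From Musca up to that node: 5 branches. From Bufo up to the same node: 3 branches. Total: 5 + 3 = 8.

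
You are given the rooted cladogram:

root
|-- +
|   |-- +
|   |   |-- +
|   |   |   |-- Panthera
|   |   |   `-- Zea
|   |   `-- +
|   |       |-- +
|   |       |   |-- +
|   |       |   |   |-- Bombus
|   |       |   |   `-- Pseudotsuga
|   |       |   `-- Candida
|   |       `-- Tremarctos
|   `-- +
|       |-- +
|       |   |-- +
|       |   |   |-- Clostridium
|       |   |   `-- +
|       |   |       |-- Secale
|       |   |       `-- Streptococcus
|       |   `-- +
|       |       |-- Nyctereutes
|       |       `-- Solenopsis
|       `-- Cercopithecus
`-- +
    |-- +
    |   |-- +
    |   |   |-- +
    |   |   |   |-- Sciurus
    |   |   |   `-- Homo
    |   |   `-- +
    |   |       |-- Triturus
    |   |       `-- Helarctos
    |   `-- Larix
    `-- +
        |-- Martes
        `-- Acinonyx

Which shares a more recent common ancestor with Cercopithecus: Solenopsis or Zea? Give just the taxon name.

The MRCA of Cercopithecus and Solenopsis subtends (((Clostridium,(Secale,Streptococcus)),(Nyctereutes,Solenopsis)),Cercopithecus) (6 taxa).
The MRCA of Cercopithecus and Zea subtends (((Panthera,Zea),(((Bombus,Pseudotsuga),Candida),Tremarctos)),(((Clostridium,(Secale,Streptococcus)),(Nyctereutes,Solenopsis)),Cercopithecus)) (12 taxa).
The first is nested inside the second, so Cercopithecus shares a more recent common ancestor with Solenopsis.

Solenopsis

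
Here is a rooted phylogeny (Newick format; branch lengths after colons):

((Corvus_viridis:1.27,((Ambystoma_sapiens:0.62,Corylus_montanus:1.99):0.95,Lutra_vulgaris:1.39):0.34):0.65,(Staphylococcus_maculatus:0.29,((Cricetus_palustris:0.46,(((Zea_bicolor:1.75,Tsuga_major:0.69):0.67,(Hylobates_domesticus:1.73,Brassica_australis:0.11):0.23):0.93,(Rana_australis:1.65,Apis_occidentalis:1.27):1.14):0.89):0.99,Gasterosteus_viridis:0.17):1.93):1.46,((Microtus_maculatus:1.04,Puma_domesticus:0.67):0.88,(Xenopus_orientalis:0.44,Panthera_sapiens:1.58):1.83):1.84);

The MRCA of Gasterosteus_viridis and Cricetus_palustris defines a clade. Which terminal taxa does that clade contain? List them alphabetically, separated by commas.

Apis_occidentalis, Brassica_australis, Cricetus_palustris, Gasterosteus_viridis, Hylobates_domesticus, Rana_australis, Tsuga_major, Zea_bicolor

Tracing Gasterosteus_viridis: it sits inside ((Cricetus_palustris,(((Zea_bicolor,Tsuga_major),(Hylobates_domesticus,Brassica_australis)),(Rana_australis,Apis_occidentalis))),Gasterosteus_viridis).
Tracing Cricetus_palustris: it sits inside (Cricetus_palustris,(((Zea_bicolor,Tsuga_major),(Hylobates_domesticus,Brassica_australis)),(Rana_australis,Apis_occidentalis))).
The smallest clade enclosing both is ((Cricetus_palustris,(((Zea_bicolor,Tsuga_major),(Hylobates_domesticus,Brassica_australis)),(Rana_australis,Apis_occidentalis))),Gasterosteus_viridis); the answer is its 8 terminal taxa in alphabetical order.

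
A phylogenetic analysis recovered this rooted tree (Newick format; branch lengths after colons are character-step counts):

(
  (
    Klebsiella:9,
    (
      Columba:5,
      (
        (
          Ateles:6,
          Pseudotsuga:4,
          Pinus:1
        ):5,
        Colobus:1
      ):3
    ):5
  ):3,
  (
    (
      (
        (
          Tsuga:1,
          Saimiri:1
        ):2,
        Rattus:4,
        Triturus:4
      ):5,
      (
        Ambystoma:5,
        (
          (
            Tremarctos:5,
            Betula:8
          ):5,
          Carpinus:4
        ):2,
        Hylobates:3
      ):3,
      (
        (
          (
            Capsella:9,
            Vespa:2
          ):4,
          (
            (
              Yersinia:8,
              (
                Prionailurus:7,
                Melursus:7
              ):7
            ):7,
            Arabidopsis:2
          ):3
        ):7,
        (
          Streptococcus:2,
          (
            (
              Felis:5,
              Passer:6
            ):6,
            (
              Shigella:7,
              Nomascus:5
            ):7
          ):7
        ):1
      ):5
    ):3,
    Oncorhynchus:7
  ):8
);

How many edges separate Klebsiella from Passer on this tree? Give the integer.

The MRCA of Klebsiella and Passer is the root of the tree.
From Klebsiella up to that node: 2 branches. From Passer up to the same node: 7 branches. Total: 2 + 7 = 9.

9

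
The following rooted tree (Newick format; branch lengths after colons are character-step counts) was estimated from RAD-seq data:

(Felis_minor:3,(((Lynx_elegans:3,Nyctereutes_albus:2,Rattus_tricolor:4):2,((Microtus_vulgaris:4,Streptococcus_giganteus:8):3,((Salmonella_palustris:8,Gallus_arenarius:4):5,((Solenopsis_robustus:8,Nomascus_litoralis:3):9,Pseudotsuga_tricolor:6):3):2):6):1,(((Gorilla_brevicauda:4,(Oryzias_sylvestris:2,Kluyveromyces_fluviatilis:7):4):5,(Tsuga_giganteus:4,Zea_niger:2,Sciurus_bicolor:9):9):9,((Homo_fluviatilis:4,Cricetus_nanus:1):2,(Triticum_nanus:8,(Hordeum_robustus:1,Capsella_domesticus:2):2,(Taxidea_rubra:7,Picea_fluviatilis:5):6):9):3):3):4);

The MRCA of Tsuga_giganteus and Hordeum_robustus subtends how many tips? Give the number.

13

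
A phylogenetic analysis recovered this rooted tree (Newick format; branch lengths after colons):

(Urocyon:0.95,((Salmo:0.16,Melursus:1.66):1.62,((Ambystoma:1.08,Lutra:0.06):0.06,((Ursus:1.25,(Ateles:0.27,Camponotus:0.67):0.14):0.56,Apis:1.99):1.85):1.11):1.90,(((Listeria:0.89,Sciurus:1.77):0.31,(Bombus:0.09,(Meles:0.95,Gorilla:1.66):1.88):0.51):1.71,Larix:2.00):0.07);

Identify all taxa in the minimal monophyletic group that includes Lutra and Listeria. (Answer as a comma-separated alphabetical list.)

Ambystoma, Apis, Ateles, Bombus, Camponotus, Gorilla, Larix, Listeria, Lutra, Meles, Melursus, Salmo, Sciurus, Urocyon, Ursus

Tracing Lutra: it sits inside (Ambystoma,Lutra).
Tracing Listeria: it sits inside (Listeria,Sciurus).
The smallest clade enclosing both is the whole tree (their MRCA is the root), so the answer is all 15 tips in alphabetical order.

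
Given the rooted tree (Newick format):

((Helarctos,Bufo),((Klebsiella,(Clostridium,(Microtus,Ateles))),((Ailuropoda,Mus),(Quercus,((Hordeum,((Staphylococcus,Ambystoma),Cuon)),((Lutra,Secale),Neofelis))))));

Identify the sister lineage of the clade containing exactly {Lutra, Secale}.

Neofelis

The clade containing exactly {Lutra, Secale} attaches to the tree at the node subtending ((Lutra,Secale),Neofelis).
The other lineage descending from that same node — the sister group — is the single tip Neofelis.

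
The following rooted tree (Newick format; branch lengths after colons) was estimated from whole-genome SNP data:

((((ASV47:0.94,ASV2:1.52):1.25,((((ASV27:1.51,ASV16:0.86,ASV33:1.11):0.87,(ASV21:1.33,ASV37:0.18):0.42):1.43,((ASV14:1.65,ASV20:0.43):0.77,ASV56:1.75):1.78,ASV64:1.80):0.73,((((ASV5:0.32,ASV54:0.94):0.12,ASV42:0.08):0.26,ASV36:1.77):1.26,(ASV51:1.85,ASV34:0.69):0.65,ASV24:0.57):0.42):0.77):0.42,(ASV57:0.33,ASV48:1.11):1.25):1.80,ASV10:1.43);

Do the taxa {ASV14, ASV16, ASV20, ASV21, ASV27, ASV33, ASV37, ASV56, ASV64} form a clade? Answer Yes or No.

Yes

The most recent common ancestor of these taxa subtends (((ASV27,ASV16,ASV33),(ASV21,ASV37)),((ASV14,ASV20),ASV56),ASV64).
That clade has exactly 9 tips — every listed taxon and nothing else — so the group is monophyletic.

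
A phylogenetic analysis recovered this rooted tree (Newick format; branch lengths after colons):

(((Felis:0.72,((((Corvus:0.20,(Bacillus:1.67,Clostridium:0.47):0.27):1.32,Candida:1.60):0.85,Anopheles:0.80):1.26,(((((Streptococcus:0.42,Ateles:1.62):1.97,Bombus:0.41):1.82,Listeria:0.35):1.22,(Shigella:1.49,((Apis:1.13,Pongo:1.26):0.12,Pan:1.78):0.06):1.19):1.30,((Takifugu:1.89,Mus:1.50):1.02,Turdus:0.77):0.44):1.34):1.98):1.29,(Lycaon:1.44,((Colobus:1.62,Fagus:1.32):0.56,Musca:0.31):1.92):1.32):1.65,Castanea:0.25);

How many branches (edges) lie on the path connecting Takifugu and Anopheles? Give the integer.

The MRCA of Takifugu and Anopheles is the node subtending ((((Corvus,(Bacillus,Clostridium)),Candida),Anopheles),(((((Streptococcus,Ateles),Bombus),Listeria),(Shigella,((Apis,Pongo),Pan))),((Takifugu,Mus),Turdus))).
From Takifugu up to that node: 4 branches. From Anopheles up to the same node: 2 branches. Total: 4 + 2 = 6.

6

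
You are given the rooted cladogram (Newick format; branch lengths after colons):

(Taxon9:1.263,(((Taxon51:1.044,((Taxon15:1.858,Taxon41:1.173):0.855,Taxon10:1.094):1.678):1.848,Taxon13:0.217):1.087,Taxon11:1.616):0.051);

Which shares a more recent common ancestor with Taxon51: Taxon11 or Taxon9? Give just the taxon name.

The MRCA of Taxon51 and Taxon11 subtends (((Taxon51,((Taxon15,Taxon41),Taxon10)),Taxon13),Taxon11) (6 taxa).
The MRCA of Taxon51 and Taxon9 is the root, subtending the entire tree (7 taxa).
The first is nested inside the second, so Taxon51 shares a more recent common ancestor with Taxon11.

Taxon11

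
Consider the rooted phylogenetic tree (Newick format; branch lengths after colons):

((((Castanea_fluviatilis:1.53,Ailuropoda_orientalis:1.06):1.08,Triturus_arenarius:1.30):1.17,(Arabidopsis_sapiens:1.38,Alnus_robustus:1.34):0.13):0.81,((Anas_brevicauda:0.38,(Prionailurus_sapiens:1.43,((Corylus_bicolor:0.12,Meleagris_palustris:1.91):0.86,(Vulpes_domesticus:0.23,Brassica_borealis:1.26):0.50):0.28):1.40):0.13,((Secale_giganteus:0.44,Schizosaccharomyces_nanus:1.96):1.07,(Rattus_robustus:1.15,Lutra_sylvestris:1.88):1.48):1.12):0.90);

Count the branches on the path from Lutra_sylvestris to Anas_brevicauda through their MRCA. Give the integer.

The MRCA of Lutra_sylvestris and Anas_brevicauda is the node subtending ((Anas_brevicauda,(Prionailurus_sapiens,((Corylus_bicolor,Meleagris_palustris),(Vulpes_domesticus,Brassica_borealis)))),((Secale_giganteus,Schizosaccharomyces_nanus),(Rattus_robustus,Lutra_sylvestris))).
From Lutra_sylvestris up to that node: 3 branches. From Anas_brevicauda up to the same node: 2 branches. Total: 3 + 2 = 5.

5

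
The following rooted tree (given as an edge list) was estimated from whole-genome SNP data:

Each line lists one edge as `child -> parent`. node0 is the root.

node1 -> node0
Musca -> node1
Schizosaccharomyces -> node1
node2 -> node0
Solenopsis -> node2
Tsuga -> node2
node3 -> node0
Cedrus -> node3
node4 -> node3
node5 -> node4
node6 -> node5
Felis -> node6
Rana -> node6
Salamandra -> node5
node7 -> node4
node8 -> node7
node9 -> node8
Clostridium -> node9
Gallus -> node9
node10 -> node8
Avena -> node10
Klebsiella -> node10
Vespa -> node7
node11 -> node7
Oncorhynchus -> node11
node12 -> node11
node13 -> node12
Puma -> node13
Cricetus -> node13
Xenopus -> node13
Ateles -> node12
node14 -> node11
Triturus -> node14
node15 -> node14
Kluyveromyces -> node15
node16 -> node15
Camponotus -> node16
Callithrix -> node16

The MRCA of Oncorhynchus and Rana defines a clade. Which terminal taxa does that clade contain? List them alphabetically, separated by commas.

Ateles, Avena, Callithrix, Camponotus, Clostridium, Cricetus, Felis, Gallus, Klebsiella, Kluyveromyces, Oncorhynchus, Puma, Rana, Salamandra, Triturus, Vespa, Xenopus

Tracing Oncorhynchus: it sits inside (Oncorhynchus,((Puma,Cricetus,Xenopus),Ateles),(Triturus,(Kluyveromyces,(Camponotus,Callithrix)))).
Tracing Rana: it sits inside (Felis,Rana).
The smallest clade enclosing both is (((Felis,Rana),Salamandra),(((Clostridium,Gallus),(Avena,Klebsiella)),Vespa,(Oncorhynchus,((Puma,Cricetus,Xenopus),Ateles),(Triturus,(Kluyveromyces,(Camponotus,Callithrix)))))); the answer is its 17 terminal taxa in alphabetical order.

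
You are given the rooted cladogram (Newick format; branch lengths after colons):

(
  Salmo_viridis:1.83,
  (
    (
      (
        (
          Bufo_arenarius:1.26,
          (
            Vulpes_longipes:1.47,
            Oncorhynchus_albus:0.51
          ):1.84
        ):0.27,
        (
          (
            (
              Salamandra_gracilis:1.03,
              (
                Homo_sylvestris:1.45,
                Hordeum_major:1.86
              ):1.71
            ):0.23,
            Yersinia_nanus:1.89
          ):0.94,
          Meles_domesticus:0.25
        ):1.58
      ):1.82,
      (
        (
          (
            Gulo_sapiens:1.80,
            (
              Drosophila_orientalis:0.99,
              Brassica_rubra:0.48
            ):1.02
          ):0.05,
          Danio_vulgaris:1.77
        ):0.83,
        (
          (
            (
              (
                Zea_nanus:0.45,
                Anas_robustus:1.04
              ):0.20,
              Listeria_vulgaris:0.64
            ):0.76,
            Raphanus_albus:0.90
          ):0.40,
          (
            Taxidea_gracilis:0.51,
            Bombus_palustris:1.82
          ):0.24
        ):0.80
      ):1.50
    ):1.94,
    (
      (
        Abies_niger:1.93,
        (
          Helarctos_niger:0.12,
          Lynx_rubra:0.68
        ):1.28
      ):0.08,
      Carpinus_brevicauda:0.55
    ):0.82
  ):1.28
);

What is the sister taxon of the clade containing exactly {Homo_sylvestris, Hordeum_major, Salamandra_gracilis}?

The clade containing exactly {Homo_sylvestris, Hordeum_major, Salamandra_gracilis} attaches to the tree at the node subtending ((Salamandra_gracilis,(Homo_sylvestris,Hordeum_major)),Yersinia_nanus).
The other lineage descending from that same node — the sister group — is the single tip Yersinia_nanus.

Yersinia_nanus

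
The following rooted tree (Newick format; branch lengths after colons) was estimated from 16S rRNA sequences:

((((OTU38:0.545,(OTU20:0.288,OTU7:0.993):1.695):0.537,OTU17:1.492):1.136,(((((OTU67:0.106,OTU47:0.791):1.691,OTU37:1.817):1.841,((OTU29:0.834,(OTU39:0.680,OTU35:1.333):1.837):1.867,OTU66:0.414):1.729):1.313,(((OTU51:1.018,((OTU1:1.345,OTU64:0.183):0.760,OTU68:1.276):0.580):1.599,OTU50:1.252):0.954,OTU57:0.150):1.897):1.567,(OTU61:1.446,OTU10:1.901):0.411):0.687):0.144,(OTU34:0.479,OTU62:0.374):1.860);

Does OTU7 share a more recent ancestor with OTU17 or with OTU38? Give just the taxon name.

OTU38

The MRCA of OTU7 and OTU38 subtends (OTU38,(OTU20,OTU7)) (3 taxa).
The MRCA of OTU7 and OTU17 subtends ((OTU38,(OTU20,OTU7)),OTU17) (4 taxa).
The first is nested inside the second, so OTU7 shares a more recent common ancestor with OTU38.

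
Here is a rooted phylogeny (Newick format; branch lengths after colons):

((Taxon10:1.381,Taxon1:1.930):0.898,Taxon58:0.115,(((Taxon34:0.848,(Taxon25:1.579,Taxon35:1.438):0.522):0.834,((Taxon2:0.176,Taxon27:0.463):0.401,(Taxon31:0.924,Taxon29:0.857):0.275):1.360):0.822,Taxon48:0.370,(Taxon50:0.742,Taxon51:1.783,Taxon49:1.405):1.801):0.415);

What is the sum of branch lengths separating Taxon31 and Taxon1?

6.624

The path runs Taxon31 → … → MRCA → … → Taxon1; the MRCA is the root of the tree.
Branch lengths along that path: 0.924 + 0.275 + 1.360 + 0.822 + 0.415 + 0.898 + 1.930 = 6.624.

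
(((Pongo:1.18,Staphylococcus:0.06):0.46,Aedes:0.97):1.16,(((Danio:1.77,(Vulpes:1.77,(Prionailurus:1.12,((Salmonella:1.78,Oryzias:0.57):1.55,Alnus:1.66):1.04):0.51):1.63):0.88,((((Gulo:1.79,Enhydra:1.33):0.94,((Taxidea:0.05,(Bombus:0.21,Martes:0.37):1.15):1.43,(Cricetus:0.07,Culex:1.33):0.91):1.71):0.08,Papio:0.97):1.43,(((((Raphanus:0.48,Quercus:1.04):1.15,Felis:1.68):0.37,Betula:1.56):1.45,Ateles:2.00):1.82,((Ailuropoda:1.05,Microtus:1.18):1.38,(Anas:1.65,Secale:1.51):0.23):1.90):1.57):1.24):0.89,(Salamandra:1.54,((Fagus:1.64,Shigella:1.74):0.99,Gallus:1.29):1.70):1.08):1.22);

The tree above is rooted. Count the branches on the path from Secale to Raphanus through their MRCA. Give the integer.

8

The MRCA of Secale and Raphanus is the node subtending (((((Raphanus,Quercus),Felis),Betula),Ateles),((Ailuropoda,Microtus),(Anas,Secale))).
From Secale up to that node: 3 branches. From Raphanus up to the same node: 5 branches. Total: 3 + 5 = 8.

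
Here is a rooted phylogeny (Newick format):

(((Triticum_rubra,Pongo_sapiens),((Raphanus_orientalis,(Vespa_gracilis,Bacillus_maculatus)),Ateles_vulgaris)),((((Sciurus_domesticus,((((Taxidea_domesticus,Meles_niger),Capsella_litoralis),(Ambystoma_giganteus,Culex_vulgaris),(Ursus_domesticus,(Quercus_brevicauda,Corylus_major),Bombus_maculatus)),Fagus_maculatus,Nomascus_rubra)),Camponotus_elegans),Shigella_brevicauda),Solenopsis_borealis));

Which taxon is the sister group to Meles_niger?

Meles_niger attaches to the tree at the node subtending (Taxidea_domesticus,Meles_niger).
The other lineage descending from that same node — the sister group — is the single tip Taxidea_domesticus.

Taxidea_domesticus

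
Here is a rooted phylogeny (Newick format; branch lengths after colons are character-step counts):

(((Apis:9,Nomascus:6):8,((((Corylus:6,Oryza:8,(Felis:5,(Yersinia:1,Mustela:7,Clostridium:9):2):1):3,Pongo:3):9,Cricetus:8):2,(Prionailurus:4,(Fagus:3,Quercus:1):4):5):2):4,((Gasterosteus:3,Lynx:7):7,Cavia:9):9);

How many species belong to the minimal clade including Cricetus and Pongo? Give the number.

The MRCA of Cricetus and Pongo is the node subtending (((Corylus,Oryza,(Felis,(Yersinia,Mustela,Clostridium))),Pongo),Cricetus).
That clade contains 8 terminal taxa: Clostridium, Corylus, Cricetus, Felis, Mustela, Oryza, Pongo, Yersinia.

8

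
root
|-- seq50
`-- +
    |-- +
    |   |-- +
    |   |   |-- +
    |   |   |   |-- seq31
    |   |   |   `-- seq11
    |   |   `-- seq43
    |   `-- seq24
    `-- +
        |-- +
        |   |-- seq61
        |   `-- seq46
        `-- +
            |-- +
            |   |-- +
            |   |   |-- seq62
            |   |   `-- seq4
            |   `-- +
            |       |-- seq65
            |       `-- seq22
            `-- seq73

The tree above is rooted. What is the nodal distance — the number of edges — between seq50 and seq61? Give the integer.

The MRCA of seq50 and seq61 is the root of the tree.
From seq50 up to that node: 1 branch. From seq61 up to the same node: 4 branches. Total: 1 + 4 = 5.

5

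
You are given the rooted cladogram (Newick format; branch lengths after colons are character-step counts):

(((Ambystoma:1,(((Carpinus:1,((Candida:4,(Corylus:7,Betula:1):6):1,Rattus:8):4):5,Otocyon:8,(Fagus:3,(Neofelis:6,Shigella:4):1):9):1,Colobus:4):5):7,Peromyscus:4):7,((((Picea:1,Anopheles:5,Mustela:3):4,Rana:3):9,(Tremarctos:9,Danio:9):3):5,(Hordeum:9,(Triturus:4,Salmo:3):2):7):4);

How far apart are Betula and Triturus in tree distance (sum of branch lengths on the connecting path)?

The path runs Betula → … → MRCA → … → Triturus; the MRCA is the root of the tree.
Branch lengths along that path: 1 + 6 + 1 + 4 + 5 + 1 + 5 + 7 + 7 + 4 + 7 + 2 + 4 = 54.

54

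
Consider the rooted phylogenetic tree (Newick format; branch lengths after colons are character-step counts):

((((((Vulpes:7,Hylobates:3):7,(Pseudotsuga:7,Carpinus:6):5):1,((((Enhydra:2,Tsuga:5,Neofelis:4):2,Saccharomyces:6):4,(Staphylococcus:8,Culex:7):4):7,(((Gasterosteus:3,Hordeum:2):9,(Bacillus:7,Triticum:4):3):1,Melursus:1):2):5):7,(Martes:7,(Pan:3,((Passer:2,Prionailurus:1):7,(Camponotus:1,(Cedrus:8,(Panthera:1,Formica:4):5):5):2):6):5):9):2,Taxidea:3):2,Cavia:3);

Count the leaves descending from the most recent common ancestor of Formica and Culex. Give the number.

23

The MRCA of Formica and Culex is the node subtending ((((Vulpes,Hylobates),(Pseudotsuga,Carpinus)),((((Enhydra,Tsuga,Neofelis),Saccharomyces),(Staphylococcus,Culex)),(((Gasterosteus,Hordeum),(Bacillus,Triticum)),Melursus))),(Martes,(Pan,((Passer,Prionailurus),(Camponotus,(Cedrus,(Panthera,Formica))))))).
That clade contains 23 terminal taxa: Bacillus, Camponotus, Carpinus, Cedrus, Culex, Enhydra, Formica, Gasterosteus, Hordeum, Hylobates, Martes, Melursus, Neofelis, Pan, Panthera, Passer, Prionailurus, Pseudotsuga, Saccharomyces, Staphylococcus, Triticum, Tsuga, Vulpes.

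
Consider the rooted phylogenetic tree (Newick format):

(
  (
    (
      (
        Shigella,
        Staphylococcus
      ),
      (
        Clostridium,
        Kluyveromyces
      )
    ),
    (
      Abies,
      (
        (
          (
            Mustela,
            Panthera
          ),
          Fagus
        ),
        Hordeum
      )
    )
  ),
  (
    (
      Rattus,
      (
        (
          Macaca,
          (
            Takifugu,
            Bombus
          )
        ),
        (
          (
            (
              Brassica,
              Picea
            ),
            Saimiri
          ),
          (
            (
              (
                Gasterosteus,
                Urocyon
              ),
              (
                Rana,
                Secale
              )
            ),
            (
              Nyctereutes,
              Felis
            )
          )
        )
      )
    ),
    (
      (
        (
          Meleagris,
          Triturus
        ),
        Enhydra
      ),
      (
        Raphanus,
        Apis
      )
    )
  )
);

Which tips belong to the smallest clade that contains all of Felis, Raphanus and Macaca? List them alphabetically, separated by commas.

Tracing Felis: it sits inside (Nyctereutes,Felis).
Tracing Raphanus: it sits inside (Raphanus,Apis).
Tracing Macaca: it sits inside (Macaca,(Takifugu,Bombus)).
The smallest clade enclosing all 3 is ((Rattus,((Macaca,(Takifugu,Bombus)),(((Brassica,Picea),Saimiri),(((Gasterosteus,Urocyon),(Rana,Secale)),(Nyctereutes,Felis))))),(((Meleagris,Triturus),Enhydra),(Raphanus,Apis))); the answer is its 18 terminal taxa in alphabetical order.

Apis, Bombus, Brassica, Enhydra, Felis, Gasterosteus, Macaca, Meleagris, Nyctereutes, Picea, Rana, Raphanus, Rattus, Saimiri, Secale, Takifugu, Triturus, Urocyon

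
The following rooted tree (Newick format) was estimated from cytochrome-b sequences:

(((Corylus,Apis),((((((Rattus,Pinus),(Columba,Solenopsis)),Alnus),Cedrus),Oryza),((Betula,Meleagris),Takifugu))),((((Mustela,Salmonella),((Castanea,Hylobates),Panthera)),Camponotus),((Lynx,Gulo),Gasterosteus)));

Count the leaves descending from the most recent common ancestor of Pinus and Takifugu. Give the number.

10

The MRCA of Pinus and Takifugu is the node subtending ((((((Rattus,Pinus),(Columba,Solenopsis)),Alnus),Cedrus),Oryza),((Betula,Meleagris),Takifugu)).
That clade contains 10 terminal taxa: Alnus, Betula, Cedrus, Columba, Meleagris, Oryza, Pinus, Rattus, Solenopsis, Takifugu.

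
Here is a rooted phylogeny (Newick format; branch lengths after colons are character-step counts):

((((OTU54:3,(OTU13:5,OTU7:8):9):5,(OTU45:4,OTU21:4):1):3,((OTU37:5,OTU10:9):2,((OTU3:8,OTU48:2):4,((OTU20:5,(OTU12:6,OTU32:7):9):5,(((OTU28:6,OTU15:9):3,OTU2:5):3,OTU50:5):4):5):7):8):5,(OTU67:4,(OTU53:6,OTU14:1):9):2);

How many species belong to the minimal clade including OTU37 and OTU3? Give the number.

The MRCA of OTU37 and OTU3 is the node subtending ((OTU37,OTU10),((OTU3,OTU48),((OTU20,(OTU12,OTU32)),(((OTU28,OTU15),OTU2),OTU50)))).
That clade contains 11 terminal taxa: OTU10, OTU12, OTU15, OTU2, OTU20, OTU28, OTU3, OTU32, OTU37, OTU48, OTU50.

11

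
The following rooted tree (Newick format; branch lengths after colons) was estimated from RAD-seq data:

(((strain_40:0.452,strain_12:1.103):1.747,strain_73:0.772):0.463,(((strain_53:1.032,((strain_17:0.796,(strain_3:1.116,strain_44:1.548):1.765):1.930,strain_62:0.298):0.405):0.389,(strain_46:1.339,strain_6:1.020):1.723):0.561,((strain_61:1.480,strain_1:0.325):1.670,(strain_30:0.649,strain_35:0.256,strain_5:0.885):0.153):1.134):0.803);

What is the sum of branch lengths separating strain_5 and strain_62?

3.825

The path runs strain_5 → … → MRCA → … → strain_62; the MRCA is the node subtending (((strain_53,((strain_17,(strain_3,strain_44)),strain_62)),(strain_46,strain_6)),((strain_61,strain_1),(strain_30,strain_35,strain_5))).
Branch lengths along that path: 0.885 + 0.153 + 1.134 + 0.561 + 0.389 + 0.405 + 0.298 = 3.825.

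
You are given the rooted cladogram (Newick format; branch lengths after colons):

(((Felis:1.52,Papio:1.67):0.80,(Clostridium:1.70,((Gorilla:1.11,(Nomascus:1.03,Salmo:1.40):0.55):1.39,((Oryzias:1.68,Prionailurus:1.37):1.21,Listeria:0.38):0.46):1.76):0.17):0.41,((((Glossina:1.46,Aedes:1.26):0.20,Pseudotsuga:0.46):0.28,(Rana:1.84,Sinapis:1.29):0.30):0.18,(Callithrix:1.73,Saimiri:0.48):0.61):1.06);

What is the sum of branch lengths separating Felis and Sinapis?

5.56

The path runs Felis → … → MRCA → … → Sinapis; the MRCA is the root of the tree.
Branch lengths along that path: 1.52 + 0.80 + 0.41 + 1.06 + 0.18 + 0.30 + 1.29 = 5.56.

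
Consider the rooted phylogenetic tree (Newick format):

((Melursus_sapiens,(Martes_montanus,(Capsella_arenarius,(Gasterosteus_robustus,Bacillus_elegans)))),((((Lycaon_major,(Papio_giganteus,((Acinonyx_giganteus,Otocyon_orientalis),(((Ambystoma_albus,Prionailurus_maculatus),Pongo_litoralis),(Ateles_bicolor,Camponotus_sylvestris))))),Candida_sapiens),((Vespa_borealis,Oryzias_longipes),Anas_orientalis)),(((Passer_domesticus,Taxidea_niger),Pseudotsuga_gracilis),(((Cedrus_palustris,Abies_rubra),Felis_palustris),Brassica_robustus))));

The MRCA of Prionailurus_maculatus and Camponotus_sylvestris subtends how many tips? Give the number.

5

The MRCA of Prionailurus_maculatus and Camponotus_sylvestris is the node subtending (((Ambystoma_albus,Prionailurus_maculatus),Pongo_litoralis),(Ateles_bicolor,Camponotus_sylvestris)).
That clade contains 5 terminal taxa: Ambystoma_albus, Ateles_bicolor, Camponotus_sylvestris, Pongo_litoralis, Prionailurus_maculatus.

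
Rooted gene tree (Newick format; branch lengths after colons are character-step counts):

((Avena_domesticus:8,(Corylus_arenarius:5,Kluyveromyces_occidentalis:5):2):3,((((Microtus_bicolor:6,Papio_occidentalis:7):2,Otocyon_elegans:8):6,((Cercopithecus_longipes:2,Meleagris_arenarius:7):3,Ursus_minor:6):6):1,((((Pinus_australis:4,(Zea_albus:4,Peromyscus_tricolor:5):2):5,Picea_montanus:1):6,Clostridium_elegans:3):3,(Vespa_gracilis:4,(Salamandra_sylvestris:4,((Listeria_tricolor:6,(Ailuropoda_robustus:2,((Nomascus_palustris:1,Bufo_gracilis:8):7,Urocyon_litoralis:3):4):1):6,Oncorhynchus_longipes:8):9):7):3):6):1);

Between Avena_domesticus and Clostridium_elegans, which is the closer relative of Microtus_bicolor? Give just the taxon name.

Clostridium_elegans

The MRCA of Microtus_bicolor and Clostridium_elegans subtends ((((Microtus_bicolor,Papio_occidentalis),Otocyon_elegans),((Cercopithecus_longipes,Meleagris_arenarius),Ursus_minor)),((((Pinus_australis,(Zea_albus,Peromyscus_tricolor)),Picea_montanus),Clostridium_elegans),(Vespa_gracilis,(Salamandra_sylvestris,((Listeria_tricolor,(Ailuropoda_robustus,((Nomascus_palustris,Bufo_gracilis),Urocyon_litoralis))),Oncorhynchus_longipes))))) (19 taxa).
The MRCA of Microtus_bicolor and Avena_domesticus is the root, subtending the entire tree (22 taxa).
The first is nested inside the second, so Microtus_bicolor shares a more recent common ancestor with Clostridium_elegans.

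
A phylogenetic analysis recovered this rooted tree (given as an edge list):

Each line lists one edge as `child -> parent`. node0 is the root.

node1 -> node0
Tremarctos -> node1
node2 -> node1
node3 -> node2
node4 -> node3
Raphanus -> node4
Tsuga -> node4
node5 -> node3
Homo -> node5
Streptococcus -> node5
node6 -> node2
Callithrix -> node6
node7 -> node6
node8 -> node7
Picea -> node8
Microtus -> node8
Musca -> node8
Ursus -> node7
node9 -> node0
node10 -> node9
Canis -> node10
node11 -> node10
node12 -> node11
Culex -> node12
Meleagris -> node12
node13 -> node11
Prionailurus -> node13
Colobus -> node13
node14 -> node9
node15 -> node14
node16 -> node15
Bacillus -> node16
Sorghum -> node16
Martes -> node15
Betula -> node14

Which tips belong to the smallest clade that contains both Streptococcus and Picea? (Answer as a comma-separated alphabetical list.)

Callithrix, Homo, Microtus, Musca, Picea, Raphanus, Streptococcus, Tsuga, Ursus

Tracing Streptococcus: it sits inside (Homo,Streptococcus).
Tracing Picea: it sits inside (Picea,Microtus,Musca).
The smallest clade enclosing both is (((Raphanus,Tsuga),(Homo,Streptococcus)),(Callithrix,((Picea,Microtus,Musca),Ursus))); the answer is its 9 terminal taxa in alphabetical order.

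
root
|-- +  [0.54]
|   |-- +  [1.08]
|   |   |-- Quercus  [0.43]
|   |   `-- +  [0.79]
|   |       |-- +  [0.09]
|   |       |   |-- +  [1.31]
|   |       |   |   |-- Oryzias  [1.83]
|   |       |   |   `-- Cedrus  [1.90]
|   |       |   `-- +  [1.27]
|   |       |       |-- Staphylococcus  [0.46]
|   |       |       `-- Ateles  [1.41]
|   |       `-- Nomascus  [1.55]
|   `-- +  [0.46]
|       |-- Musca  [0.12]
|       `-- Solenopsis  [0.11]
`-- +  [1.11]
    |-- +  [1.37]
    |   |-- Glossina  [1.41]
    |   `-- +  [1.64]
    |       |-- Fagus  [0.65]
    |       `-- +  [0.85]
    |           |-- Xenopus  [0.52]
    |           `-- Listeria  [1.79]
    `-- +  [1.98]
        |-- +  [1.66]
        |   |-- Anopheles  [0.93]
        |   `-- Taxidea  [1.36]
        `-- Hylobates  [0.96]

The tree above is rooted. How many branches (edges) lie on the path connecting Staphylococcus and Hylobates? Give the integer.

9

The MRCA of Staphylococcus and Hylobates is the root of the tree.
From Staphylococcus up to that node: 6 branches. From Hylobates up to the same node: 3 branches. Total: 6 + 3 = 9.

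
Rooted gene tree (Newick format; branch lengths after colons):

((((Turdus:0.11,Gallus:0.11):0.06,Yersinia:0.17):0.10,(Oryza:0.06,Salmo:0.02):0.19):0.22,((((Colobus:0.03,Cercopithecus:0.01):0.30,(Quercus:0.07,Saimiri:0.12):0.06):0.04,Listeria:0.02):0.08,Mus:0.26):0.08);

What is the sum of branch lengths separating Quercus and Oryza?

0.80

The path runs Quercus → … → MRCA → … → Oryza; the MRCA is the root of the tree.
Branch lengths along that path: 0.07 + 0.06 + 0.04 + 0.08 + 0.08 + 0.22 + 0.19 + 0.06 = 0.80.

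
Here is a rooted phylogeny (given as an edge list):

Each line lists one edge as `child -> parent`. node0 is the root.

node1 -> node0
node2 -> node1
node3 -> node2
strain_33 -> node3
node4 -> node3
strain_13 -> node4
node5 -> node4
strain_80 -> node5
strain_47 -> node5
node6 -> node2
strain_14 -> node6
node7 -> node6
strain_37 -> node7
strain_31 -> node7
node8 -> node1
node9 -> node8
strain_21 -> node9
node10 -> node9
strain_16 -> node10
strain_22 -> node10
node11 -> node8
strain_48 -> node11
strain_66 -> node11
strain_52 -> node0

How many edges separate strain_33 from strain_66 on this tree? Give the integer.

6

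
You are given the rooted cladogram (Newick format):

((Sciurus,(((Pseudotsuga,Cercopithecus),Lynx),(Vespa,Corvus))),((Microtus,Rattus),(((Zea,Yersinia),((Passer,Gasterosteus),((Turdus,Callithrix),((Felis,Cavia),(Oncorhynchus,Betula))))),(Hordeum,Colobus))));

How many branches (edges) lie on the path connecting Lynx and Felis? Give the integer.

The MRCA of Lynx and Felis is the root of the tree.
From Lynx up to that node: 4 branches. From Felis up to the same node: 8 branches. Total: 4 + 8 = 12.

12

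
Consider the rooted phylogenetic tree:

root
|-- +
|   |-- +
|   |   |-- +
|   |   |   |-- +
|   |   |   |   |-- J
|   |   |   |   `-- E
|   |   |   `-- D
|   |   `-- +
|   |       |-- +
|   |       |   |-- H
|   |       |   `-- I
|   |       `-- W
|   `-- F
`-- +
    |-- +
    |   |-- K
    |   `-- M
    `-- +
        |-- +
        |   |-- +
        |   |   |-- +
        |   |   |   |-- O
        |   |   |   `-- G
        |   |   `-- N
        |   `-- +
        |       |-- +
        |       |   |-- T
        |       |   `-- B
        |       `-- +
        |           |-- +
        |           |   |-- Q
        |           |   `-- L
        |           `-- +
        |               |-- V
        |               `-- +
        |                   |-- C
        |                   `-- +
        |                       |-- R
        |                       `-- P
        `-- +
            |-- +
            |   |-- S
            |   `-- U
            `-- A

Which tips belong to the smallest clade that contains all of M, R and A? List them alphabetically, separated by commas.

Tracing M: it sits inside (K,M).
Tracing R: it sits inside (R,P).
Tracing A: it sits inside ((S,U),A).
The smallest clade enclosing all 3 is ((K,M),((((O,G),N),((T,B),((Q,L),(V,(C,(R,P)))))),((S,U),A))); the answer is its 16 terminal taxa in alphabetical order.

A, B, C, G, K, L, M, N, O, P, Q, R, S, T, U, V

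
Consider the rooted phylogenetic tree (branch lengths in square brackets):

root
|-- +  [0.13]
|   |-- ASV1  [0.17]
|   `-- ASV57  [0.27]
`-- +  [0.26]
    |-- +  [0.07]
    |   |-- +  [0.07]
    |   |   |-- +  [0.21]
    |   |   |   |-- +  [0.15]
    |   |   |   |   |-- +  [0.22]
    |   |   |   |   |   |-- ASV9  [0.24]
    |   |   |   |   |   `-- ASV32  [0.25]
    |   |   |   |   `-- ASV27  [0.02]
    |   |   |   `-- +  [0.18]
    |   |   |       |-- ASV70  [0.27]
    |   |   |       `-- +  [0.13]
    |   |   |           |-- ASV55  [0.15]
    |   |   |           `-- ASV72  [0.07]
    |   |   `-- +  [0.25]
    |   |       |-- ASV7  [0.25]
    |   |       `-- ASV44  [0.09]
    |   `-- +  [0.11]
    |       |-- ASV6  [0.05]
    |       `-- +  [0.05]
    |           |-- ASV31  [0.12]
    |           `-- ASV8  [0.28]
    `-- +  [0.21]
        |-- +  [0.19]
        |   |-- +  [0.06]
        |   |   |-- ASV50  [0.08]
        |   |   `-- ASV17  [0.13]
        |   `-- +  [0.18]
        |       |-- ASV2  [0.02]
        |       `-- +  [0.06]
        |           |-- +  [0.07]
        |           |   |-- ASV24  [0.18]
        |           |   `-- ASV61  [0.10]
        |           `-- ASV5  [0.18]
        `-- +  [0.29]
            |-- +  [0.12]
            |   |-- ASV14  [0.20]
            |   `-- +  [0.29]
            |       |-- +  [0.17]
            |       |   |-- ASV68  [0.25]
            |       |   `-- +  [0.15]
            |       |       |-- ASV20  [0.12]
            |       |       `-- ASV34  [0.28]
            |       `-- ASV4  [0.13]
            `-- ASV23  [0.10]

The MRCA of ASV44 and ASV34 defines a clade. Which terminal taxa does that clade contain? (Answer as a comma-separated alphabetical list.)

Tracing ASV44: it sits inside (ASV7,ASV44).
Tracing ASV34: it sits inside (ASV20,ASV34).
The smallest clade enclosing both is ((((((ASV9,ASV32),ASV27),(ASV70,(ASV55,ASV72))),(ASV7,ASV44)),(ASV6,(ASV31,ASV8))),(((ASV50,ASV17),(ASV2,((ASV24,ASV61),ASV5))),((ASV14,((ASV68,(ASV20,ASV34)),ASV4)),ASV23))); the answer is its 23 terminal taxa in alphabetical order.

ASV14, ASV17, ASV2, ASV20, ASV23, ASV24, ASV27, ASV31, ASV32, ASV34, ASV4, ASV44, ASV5, ASV50, ASV55, ASV6, ASV61, ASV68, ASV7, ASV70, ASV72, ASV8, ASV9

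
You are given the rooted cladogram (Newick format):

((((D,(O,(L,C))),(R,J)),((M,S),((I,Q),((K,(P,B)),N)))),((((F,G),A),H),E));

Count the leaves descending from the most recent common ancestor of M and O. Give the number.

14

The MRCA of M and O is the node subtending (((D,(O,(L,C))),(R,J)),((M,S),((I,Q),((K,(P,B)),N)))).
That clade contains 14 terminal taxa: B, C, D, I, J, K, L, M, N, O, P, Q, R, S.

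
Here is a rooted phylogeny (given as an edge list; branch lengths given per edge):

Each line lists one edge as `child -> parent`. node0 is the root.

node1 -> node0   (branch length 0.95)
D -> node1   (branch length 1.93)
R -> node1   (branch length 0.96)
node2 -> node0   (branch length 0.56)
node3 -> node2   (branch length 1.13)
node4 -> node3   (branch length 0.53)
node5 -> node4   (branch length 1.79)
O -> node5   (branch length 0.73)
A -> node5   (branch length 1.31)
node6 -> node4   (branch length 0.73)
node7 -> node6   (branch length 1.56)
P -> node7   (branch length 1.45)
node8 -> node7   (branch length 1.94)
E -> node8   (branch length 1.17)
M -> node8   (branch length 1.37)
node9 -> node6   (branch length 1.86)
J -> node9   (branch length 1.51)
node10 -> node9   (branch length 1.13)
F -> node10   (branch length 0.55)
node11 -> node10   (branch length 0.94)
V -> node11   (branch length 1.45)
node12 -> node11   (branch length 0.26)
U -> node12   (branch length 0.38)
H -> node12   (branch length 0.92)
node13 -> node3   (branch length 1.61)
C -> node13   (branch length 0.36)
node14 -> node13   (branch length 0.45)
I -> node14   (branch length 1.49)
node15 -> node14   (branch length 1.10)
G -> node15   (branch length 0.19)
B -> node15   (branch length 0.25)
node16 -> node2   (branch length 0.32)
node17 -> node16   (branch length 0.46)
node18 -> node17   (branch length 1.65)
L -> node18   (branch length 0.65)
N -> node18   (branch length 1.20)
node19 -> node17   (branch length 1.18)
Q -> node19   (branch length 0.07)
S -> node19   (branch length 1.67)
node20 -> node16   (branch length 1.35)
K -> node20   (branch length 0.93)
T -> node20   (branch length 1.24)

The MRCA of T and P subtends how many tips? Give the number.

The MRCA of T and P is the node subtending ((((O,A),((P,(E,M)),(J,(F,(V,(U,H)))))),(C,(I,(G,B)))),(((L,N),(Q,S)),(K,T))).
That clade contains 20 terminal taxa: A, B, C, E, F, G, H, I, J, K, L, M, N, O, P, Q, S, T, U, V.

20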